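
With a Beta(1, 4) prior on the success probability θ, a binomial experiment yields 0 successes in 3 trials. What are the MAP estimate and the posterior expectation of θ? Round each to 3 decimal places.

MAP = 0.000, posterior mean = 0.125

Posterior: Beta(1+0, 4+3) = Beta(1, 7).
Since α = 1 ≤ 1 and β > 1, the Beta density is monotone decreasing on [0,1]; the mode is at 0.
Mean = 1/(1+7) = 0.125.
Right-skewed posterior ⇒ mode < mean.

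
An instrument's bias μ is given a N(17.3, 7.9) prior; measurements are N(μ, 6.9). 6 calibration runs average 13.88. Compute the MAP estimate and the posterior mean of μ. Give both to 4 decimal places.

MAP: 14.3146. Posterior mean: 14.3146.

Posterior for μ is Normal. Precision-weighted mean: (1/7.9·17.3 + 6/6.9·13.88) / (1/7.9 + 6/6.9) = 14.3146.
A Normal posterior is symmetric, so mode = mean.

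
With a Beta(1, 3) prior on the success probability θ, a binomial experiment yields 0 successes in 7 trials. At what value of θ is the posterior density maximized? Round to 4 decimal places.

Posterior: Beta(1+0, 3+7) = Beta(1, 10).
Since α = 1 ≤ 1 and β > 1, the Beta density is monotone decreasing on [0,1]; the mode is at 0.
Mean = 1/(1+10) = 0.0909.
This is the posterior mode — the MAP estimate.

0.0000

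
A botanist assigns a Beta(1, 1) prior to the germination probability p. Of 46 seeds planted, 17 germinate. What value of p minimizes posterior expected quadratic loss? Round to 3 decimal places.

Posterior: Beta(1+17, 1+29) = Beta(18, 30).
Mode = (18−1)/(18+30−2) = 17/46 = 0.370.
With a flat prior the MAP equals the MLE, 17/46.
Mean = 18/(18+30) = 18/48 = 0.375.
Quadratic loss ⇒ the optimal estimator is the posterior mean.

0.375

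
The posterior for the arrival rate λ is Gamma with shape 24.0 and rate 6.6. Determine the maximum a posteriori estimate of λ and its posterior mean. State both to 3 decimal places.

Mode = (α−1)/β = 23.0/6.6 = 3.485.
Mean = α/β = 24.0/6.6 = 3.636.
The mean is pulled above the mode by the posterior's right skew.

MAP: 3.485. Posterior mean: 3.636.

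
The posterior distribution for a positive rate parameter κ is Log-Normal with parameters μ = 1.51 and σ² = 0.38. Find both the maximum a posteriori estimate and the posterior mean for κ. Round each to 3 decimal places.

Mode = exp(μ − σ²) = exp(1.13) = 3.096.
Mean = exp(μ + σ²/2) = exp(1.700) = 5.474.

MAP: 3.096. Posterior mean: 5.474.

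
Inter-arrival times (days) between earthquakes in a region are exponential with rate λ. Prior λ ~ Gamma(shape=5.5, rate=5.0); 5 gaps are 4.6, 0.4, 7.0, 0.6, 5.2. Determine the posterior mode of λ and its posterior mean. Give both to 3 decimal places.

Σ times = 17.8. Posterior: Gamma(shape = 5.5+5 = 10.5, rate = 5.0+17.8 = 22.8).
Mode = (α−1)/β = 9.5/22.8 = 0.417.
Mean = α/β = 10.5/22.8 = 0.461.
The mean is pulled above the mode by the posterior's right skew.

posterior mode = 0.417, posterior mean = 0.461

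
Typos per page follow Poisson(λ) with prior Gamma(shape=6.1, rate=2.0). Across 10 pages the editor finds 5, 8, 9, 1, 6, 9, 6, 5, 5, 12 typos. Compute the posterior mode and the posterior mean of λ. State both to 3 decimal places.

posterior mode = 5.925, posterior mean = 6.008

Σ counts = 66. Posterior: Gamma(shape = 6.1+66 = 72.1, rate = 2.0+10 = 12.0).
Mode = (α−1)/β = 71.1/12.0 = 5.925.
Mean = α/β = 72.1/12.0 = 6.008.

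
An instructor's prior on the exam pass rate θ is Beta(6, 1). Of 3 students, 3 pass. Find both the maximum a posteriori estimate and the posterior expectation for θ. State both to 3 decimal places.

Posterior: Beta(6+3, 1+0) = Beta(9, 1).
Since β = 1 ≤ 1 and α > 1, the Beta density is monotone increasing on [0,1]; the mode is at 1.
Mean = 9/(9+1) = 0.900.
Mode > mean: the posterior has a left tail.

MAP: 1.000. Posterior mean: 0.900.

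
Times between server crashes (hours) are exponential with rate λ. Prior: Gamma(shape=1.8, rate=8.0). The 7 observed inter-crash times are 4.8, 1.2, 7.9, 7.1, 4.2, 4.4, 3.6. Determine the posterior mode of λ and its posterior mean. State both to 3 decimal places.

MAP = 0.189, posterior mean = 0.214

Σ times = 33.2. Posterior: Gamma(shape = 1.8+7 = 8.8, rate = 8.0+33.2 = 41.2).
Mode = (α−1)/β = 7.8/41.2 = 0.189.
Mean = α/β = 8.8/41.2 = 0.214.
The posterior is right-skewed, so the mean exceeds the mode.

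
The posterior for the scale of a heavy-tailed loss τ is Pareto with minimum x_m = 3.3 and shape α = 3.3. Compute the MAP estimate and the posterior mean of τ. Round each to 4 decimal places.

The Pareto density is strictly decreasing on [x_m, ∞), so the mode is x_m = 3.3000.
Mean = α·x_m/(α−1) = 3.3·3.3/2.3 = 4.7348.

MAP estimate = 3.3000, posterior mean = 4.7348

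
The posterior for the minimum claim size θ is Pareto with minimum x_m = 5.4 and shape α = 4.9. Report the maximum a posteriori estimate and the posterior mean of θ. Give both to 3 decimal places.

MAP = 5.400; posterior mean = 6.785

The Pareto density is strictly decreasing on [x_m, ∞), so the mode is x_m = 5.400.
Mean = α·x_m/(α−1) = 4.9·5.4/3.9 = 6.785.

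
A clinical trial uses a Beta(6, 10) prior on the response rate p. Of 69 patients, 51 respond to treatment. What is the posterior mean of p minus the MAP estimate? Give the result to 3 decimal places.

-0.004

Posterior: Beta(6+51, 10+18) = Beta(57, 28).
Mode = (57−1)/(57+28−2) = 56/83 = 0.675.
Mean = 57/(57+28) = 57/85 = 0.671.
Difference = 0.671 − 0.675 = -0.004.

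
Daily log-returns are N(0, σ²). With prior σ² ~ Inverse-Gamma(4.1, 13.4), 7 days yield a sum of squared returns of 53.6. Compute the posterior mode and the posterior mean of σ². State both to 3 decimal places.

MAP: 4.674. Posterior mean: 6.091.

Posterior: Inverse-Gamma(shape = 4.1+7/2 = 7.6, scale = 13.4+53.6/2 = 40.2).
Mode = β/(α+1) = 40.2/8.6 = 4.674.
Mean = β/(α−1) = 40.2/6.6 = 6.091.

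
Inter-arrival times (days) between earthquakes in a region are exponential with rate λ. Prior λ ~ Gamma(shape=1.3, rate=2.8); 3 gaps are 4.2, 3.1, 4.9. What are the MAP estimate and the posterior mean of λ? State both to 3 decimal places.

Σ times = 12.2. Posterior: Gamma(shape = 1.3+3 = 4.3, rate = 2.8+12.2 = 15.0).
Mode = (α−1)/β = 3.3/15.0 = 0.220.
Mean = α/β = 4.3/15.0 = 0.287.

MAP estimate = 0.220, posterior mean = 0.287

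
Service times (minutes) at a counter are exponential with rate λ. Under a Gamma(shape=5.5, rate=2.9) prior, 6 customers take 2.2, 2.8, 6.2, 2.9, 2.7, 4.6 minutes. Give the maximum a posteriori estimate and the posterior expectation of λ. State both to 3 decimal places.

λ_MAP = 0.432, E[λ|data] = 0.473

Σ times = 21.4. Posterior: Gamma(shape = 5.5+6 = 11.5, rate = 2.9+21.4 = 24.3).
Mode = (α−1)/β = 10.5/24.3 = 0.432.
Mean = α/β = 11.5/24.3 = 0.473.
The posterior is right-skewed, so the mean exceeds the mode.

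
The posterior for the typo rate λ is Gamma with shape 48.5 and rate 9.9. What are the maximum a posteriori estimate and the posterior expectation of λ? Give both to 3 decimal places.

λ_MAP = 4.798, E[λ|data] = 4.899

Mode = (α−1)/β = 47.5/9.9 = 4.798.
Mean = α/β = 48.5/9.9 = 4.899.
The mean is pulled above the mode by the posterior's right skew.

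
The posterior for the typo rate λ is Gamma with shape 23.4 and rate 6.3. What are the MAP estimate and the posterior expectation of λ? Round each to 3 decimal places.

λ_MAP = 3.556, E[λ|data] = 3.714

Mode = (α−1)/β = 22.4/6.3 = 3.556.
Mean = α/β = 23.4/6.3 = 3.714.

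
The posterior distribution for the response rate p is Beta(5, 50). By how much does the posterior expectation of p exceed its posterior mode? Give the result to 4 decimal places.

Mode = (5−1)/(5+50−2) = 4/53 = 0.0755.
Mean = 5/(5+50) = 5/55 = 0.0909.
Difference = 0.0909 − 0.0755 = 0.0154.
The posterior is right-skewed, so the mean exceeds the mode.

0.0154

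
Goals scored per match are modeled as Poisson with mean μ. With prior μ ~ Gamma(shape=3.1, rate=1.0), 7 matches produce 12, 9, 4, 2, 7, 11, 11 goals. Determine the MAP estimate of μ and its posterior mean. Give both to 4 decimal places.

Σ counts = 56. Posterior: Gamma(shape = 3.1+56 = 59.1, rate = 1.0+7 = 8.0).
Mode = (α−1)/β = 58.1/8.0 = 7.2625.
Mean = α/β = 59.1/8.0 = 7.3875.

MAP estimate = 7.2625, posterior mean = 7.3875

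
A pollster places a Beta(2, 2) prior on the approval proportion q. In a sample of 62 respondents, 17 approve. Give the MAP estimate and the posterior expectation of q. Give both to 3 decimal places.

MAP = 0.281; posterior mean = 0.288

Posterior: Beta(2+17, 2+45) = Beta(19, 47).
Mode = (19−1)/(19+47−2) = 18/64 = 0.281.
Mean = 19/(19+47) = 19/66 = 0.288.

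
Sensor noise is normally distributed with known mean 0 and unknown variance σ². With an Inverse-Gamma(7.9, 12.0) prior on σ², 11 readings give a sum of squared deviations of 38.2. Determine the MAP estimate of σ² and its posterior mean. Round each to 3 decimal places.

MAP = 2.160; posterior mean = 2.508

Posterior: Inverse-Gamma(shape = 7.9+11/2 = 13.4, scale = 12.0+38.2/2 = 31.1).
Mode = β/(α+1) = 31.1/14.4 = 2.160.
Mean = β/(α−1) = 31.1/12.4 = 2.508.
The mean is pulled above the mode by the posterior's right skew.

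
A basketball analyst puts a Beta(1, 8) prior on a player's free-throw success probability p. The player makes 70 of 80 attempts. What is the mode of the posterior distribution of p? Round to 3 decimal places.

Posterior: Beta(1+70, 8+10) = Beta(71, 18).
Mode = (71−1)/(71+18−2) = 70/87 = 0.805.
Mean = 71/(71+18) = 71/89 = 0.798.
This is the posterior mode — the MAP estimate.

0.805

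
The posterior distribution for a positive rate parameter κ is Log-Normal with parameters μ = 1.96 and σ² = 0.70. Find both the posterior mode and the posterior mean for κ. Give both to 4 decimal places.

posterior mode = 3.5254, posterior mean = 10.0744

Mode = exp(μ − σ²) = exp(1.26) = 3.5254.
Mean = exp(μ + σ²/2) = exp(2.310) = 10.0744.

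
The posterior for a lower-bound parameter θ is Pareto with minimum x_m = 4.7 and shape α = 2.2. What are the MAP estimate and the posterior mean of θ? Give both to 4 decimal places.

MAP = 4.7000; posterior mean = 8.6167

The Pareto density is strictly decreasing on [x_m, ∞), so the mode is x_m = 4.7000.
Mean = α·x_m/(α−1) = 2.2·4.7/1.2 = 8.6167.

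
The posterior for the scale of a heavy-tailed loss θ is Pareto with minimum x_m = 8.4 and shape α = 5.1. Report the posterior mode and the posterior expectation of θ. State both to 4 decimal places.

The Pareto density is strictly decreasing on [x_m, ∞), so the mode is x_m = 8.4000.
Mean = α·x_m/(α−1) = 5.1·8.4/4.1 = 10.4488.
The posterior is right-skewed, so the mean exceeds the mode.

θ_MAP = 8.4000, E[θ|data] = 10.4488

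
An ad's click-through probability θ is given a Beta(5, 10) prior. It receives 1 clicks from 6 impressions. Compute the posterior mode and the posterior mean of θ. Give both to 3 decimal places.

MAP = 0.263, posterior mean = 0.286

Posterior: Beta(5+1, 10+5) = Beta(6, 15).
Mode = (6−1)/(6+15−2) = 5/19 = 0.263.
Mean = 6/(6+15) = 6/21 = 0.286.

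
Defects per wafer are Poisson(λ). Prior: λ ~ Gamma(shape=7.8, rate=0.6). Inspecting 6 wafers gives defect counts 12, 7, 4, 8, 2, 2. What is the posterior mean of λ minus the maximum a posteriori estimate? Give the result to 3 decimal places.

Σ counts = 35. Posterior: Gamma(shape = 7.8+35 = 42.8, rate = 0.6+6 = 6.6).
Mode = (α−1)/β = 41.8/6.6 = 6.333.
Mean = α/β = 42.8/6.6 = 6.485.
Difference = 6.485 − 6.333 = 0.152.
The posterior is right-skewed, so the mean exceeds the mode.

0.152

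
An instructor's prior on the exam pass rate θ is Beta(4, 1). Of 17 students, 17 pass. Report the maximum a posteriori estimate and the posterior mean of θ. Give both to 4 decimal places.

Posterior: Beta(4+17, 1+0) = Beta(21, 1).
Since β = 1 ≤ 1 and α > 1, the Beta density is monotone increasing on [0,1]; the mode is at 1.
Mean = 21/(21+1) = 0.9545.

θ_MAP = 1.0000, E[θ|data] = 0.9545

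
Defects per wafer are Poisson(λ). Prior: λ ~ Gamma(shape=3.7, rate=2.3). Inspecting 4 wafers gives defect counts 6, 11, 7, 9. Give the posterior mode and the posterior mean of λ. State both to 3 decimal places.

Σ counts = 33. Posterior: Gamma(shape = 3.7+33 = 36.7, rate = 2.3+4 = 6.3).
Mode = (α−1)/β = 35.7/6.3 = 5.667.
Mean = α/β = 36.7/6.3 = 5.825.

MAP: 5.667. Posterior mean: 5.825.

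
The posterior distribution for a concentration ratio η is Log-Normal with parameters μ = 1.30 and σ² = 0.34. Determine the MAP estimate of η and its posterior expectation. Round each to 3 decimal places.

MAP = 2.612; posterior mean = 4.349

Mode = exp(μ − σ²) = exp(0.96) = 2.612.
Mean = exp(μ + σ²/2) = exp(1.470) = 4.349.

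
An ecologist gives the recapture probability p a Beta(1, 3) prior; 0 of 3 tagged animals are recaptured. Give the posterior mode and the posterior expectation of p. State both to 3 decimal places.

p_MAP = 0.000, E[p|data] = 0.143

Posterior: Beta(1+0, 3+3) = Beta(1, 6).
Since α = 1 ≤ 1 and β > 1, the Beta density is monotone decreasing on [0,1]; the mode is at 0.
Mean = 1/(1+6) = 0.143.
The mean is pulled above the mode by the posterior's right skew.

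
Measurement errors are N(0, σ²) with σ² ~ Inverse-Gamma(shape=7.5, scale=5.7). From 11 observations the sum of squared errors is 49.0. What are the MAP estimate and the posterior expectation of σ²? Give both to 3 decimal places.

Posterior: Inverse-Gamma(shape = 7.5+11/2 = 13.0, scale = 5.7+49.0/2 = 30.2).
Mode = β/(α+1) = 30.2/14.0 = 2.157.
Mean = β/(α−1) = 30.2/12.0 = 2.517.
The posterior is right-skewed, so the mean exceeds the mode.

MAP = 2.157, posterior mean = 2.517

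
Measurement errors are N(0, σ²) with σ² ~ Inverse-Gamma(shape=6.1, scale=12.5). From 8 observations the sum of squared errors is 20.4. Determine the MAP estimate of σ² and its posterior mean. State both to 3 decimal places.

Posterior: Inverse-Gamma(shape = 6.1+8/2 = 10.1, scale = 12.5+20.4/2 = 22.7).
Mode = β/(α+1) = 22.7/11.1 = 2.045.
Mean = β/(α−1) = 22.7/9.1 = 2.495.

MAP = 2.045; posterior mean = 2.495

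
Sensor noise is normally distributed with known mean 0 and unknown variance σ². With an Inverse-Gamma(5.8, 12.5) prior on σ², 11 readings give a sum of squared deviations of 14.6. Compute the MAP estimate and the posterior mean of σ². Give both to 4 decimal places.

Posterior: Inverse-Gamma(shape = 5.8+11/2 = 11.3, scale = 12.5+14.6/2 = 19.8).
Mode = β/(α+1) = 19.8/12.3 = 1.6098.
Mean = β/(α−1) = 19.8/10.3 = 1.9223.
The posterior is right-skewed, so the mean exceeds the mode.

MAP = 1.6098, posterior mean = 1.9223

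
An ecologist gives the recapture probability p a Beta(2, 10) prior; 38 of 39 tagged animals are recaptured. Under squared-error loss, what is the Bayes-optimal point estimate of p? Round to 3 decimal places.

0.784

Posterior: Beta(2+38, 10+1) = Beta(40, 11).
Mode = (40−1)/(40+11−2) = 39/49 = 0.796.
Mean = 40/(40+11) = 40/51 = 0.784.
Squared-error loss ⇒ the optimal estimator is the posterior mean.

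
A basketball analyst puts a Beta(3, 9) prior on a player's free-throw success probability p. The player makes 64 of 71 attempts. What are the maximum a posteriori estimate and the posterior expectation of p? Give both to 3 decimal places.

Posterior: Beta(3+64, 9+7) = Beta(67, 16).
Mode = (67−1)/(67+16−2) = 66/81 = 0.815.
Mean = 67/(67+16) = 67/83 = 0.807.

MAP = 0.815, posterior mean = 0.807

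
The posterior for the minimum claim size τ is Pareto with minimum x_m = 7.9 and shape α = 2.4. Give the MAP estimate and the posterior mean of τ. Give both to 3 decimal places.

The Pareto density is strictly decreasing on [x_m, ∞), so the mode is x_m = 7.900.
Mean = α·x_m/(α−1) = 2.4·7.9/1.4 = 13.543.
The posterior is right-skewed, so the mean exceeds the mode.

MAP: 7.900. Posterior mean: 13.543.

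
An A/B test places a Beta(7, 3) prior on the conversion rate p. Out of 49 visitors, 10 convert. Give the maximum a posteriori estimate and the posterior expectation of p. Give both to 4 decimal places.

MAP: 0.2807. Posterior mean: 0.2881.

Posterior: Beta(7+10, 3+39) = Beta(17, 42).
Mode = (17−1)/(17+42−2) = 16/57 = 0.2807.
Mean = 17/(17+42) = 17/59 = 0.2881.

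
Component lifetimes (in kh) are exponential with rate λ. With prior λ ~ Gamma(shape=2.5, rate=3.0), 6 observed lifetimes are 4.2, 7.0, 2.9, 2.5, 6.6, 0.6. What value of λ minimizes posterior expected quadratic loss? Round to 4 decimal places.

0.3172

Σ times = 23.8. Posterior: Gamma(shape = 2.5+6 = 8.5, rate = 3.0+23.8 = 26.8).
Mode = (α−1)/β = 7.5/26.8 = 0.2799.
Mean = α/β = 8.5/26.8 = 0.3172.
Quadratic loss ⇒ the optimal estimator is the posterior mean.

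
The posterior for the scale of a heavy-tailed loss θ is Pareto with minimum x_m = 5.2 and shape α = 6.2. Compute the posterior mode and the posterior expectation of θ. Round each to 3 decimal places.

The Pareto density is strictly decreasing on [x_m, ∞), so the mode is x_m = 5.200.
Mean = α·x_m/(α−1) = 6.2·5.2/5.2 = 6.200.
The posterior is right-skewed, so the mean exceeds the mode.

MAP = 5.200; posterior mean = 6.200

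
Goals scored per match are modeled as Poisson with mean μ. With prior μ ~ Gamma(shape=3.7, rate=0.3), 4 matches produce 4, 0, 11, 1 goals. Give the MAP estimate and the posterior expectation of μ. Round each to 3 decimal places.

Σ counts = 16. Posterior: Gamma(shape = 3.7+16 = 19.7, rate = 0.3+4 = 4.3).
Mode = (α−1)/β = 18.7/4.3 = 4.349.
Mean = α/β = 19.7/4.3 = 4.581.
Right-skewed posterior ⇒ mode < mean.

MAP = 4.349, posterior mean = 4.581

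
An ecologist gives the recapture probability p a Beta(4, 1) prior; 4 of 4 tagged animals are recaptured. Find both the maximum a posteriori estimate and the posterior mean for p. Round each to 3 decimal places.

MAP = 1.000; posterior mean = 0.889

Posterior: Beta(4+4, 1+0) = Beta(8, 1).
Since β = 1 ≤ 1 and α > 1, the Beta density is monotone increasing on [0,1]; the mode is at 1.
Mean = 8/(8+1) = 0.889.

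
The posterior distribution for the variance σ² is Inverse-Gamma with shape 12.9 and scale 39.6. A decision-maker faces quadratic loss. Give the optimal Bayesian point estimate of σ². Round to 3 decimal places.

3.328

Mode = β/(α+1) = 39.6/13.9 = 2.849.
Mean = β/(α−1) = 39.6/11.9 = 3.328.
Quadratic loss ⇒ the optimal estimator is the posterior mean.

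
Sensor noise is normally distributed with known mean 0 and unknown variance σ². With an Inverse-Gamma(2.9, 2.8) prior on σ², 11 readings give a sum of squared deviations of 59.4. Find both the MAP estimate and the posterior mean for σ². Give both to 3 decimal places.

MAP: 3.457. Posterior mean: 4.392.

Posterior: Inverse-Gamma(shape = 2.9+11/2 = 8.4, scale = 2.8+59.4/2 = 32.5).
Mode = β/(α+1) = 32.5/9.4 = 3.457.
Mean = β/(α−1) = 32.5/7.4 = 4.392.
The mean is pulled above the mode by the posterior's right skew.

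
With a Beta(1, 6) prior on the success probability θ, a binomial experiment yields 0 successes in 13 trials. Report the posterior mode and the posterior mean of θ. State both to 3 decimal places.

MAP = 0.000; posterior mean = 0.050

Posterior: Beta(1+0, 6+13) = Beta(1, 19).
Since α = 1 ≤ 1 and β > 1, the Beta density is monotone decreasing on [0,1]; the mode is at 0.
Mean = 1/(1+19) = 0.050.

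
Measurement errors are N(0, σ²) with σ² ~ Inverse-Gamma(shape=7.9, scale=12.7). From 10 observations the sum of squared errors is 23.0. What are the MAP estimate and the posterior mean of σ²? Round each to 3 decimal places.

MAP estimate = 1.741, posterior mean = 2.034

Posterior: Inverse-Gamma(shape = 7.9+10/2 = 12.9, scale = 12.7+23.0/2 = 24.2).
Mode = β/(α+1) = 24.2/13.9 = 1.741.
Mean = β/(α−1) = 24.2/11.9 = 2.034.
Mean > mode: the posterior has a right tail.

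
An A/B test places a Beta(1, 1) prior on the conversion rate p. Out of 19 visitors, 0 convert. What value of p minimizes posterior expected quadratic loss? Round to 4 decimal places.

Posterior: Beta(1+0, 1+19) = Beta(1, 20).
Since α = 1 ≤ 1 and β > 1, the Beta density is monotone decreasing on [0,1]; the mode is at 0.
Mean = 1/(1+20) = 0.0476.
Quadratic loss ⇒ the optimal estimator is the posterior mean.

0.0476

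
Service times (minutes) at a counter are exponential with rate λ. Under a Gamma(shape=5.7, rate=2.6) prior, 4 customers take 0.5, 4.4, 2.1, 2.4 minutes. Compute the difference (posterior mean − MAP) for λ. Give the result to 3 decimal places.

Σ times = 9.4. Posterior: Gamma(shape = 5.7+4 = 9.7, rate = 2.6+9.4 = 12.0).
Mode = (α−1)/β = 8.7/12.0 = 0.725.
Mean = α/β = 9.7/12.0 = 0.808.
Difference = 0.808 − 0.725 = 0.083.
The mean is pulled above the mode by the posterior's right skew.

0.083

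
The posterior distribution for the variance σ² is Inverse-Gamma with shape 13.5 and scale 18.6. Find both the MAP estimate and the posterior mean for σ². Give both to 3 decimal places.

Mode = β/(α+1) = 18.6/14.5 = 1.283.
Mean = β/(α−1) = 18.6/12.5 = 1.488.
Right-skewed posterior ⇒ mode < mean.

MAP estimate = 1.283, posterior mean = 1.488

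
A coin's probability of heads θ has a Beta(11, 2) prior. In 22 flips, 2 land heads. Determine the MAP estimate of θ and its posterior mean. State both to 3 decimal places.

MAP = 0.364, posterior mean = 0.371

Posterior: Beta(11+2, 2+20) = Beta(13, 22).
Mode = (13−1)/(13+22−2) = 12/33 = 0.364.
Mean = 13/(13+22) = 13/35 = 0.371.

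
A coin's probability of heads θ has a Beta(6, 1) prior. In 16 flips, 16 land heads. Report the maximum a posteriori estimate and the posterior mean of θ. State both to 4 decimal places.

MAP: 1.0000. Posterior mean: 0.9565.

Posterior: Beta(6+16, 1+0) = Beta(22, 1).
Since β = 1 ≤ 1 and α > 1, the Beta density is monotone increasing on [0,1]; the mode is at 1.
Mean = 22/(22+1) = 0.9565.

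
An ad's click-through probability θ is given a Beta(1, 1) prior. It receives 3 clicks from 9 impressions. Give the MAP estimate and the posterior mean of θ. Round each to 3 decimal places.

MAP = 0.333, posterior mean = 0.364

Posterior: Beta(1+3, 1+6) = Beta(4, 7).
Mode = (4−1)/(4+7−2) = 3/9 = 0.333.
With a flat prior the MAP equals the MLE, 3/9.
Mean = 4/(4+7) = 4/11 = 0.364.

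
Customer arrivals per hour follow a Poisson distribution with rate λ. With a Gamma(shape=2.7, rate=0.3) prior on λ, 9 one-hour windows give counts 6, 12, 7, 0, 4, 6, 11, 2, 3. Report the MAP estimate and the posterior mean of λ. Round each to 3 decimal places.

Σ counts = 51. Posterior: Gamma(shape = 2.7+51 = 53.7, rate = 0.3+9 = 9.3).
Mode = (α−1)/β = 52.7/9.3 = 5.667.
Mean = α/β = 53.7/9.3 = 5.774.
Mean > mode: the posterior has a right tail.

MAP = 5.667; posterior mean = 5.774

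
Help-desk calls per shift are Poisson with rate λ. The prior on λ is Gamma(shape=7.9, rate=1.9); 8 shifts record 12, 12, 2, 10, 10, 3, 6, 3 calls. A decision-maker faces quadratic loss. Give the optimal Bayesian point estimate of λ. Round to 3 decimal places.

6.657

Σ counts = 58. Posterior: Gamma(shape = 7.9+58 = 65.9, rate = 1.9+8 = 9.9).
Mode = (α−1)/β = 64.9/9.9 = 6.556.
Mean = α/β = 65.9/9.9 = 6.657.
Quadratic loss ⇒ the optimal estimator is the posterior mean.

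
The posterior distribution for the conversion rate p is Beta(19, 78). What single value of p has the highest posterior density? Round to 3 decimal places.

Mode = (19−1)/(19+78−2) = 18/95 = 0.189.
Mean = 19/(19+78) = 19/97 = 0.196.
This is the posterior mode — the MAP estimate.

0.189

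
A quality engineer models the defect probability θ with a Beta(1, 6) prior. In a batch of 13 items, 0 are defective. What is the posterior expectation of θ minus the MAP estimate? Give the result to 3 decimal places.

0.050

Posterior: Beta(1+0, 6+13) = Beta(1, 19).
Since α = 1 ≤ 1 and β > 1, the Beta density is monotone decreasing on [0,1]; the mode is at 0.
Mean = 1/(1+19) = 0.050.
Difference = 0.050 − 0.000 = 0.050.
Right-skewed posterior ⇒ mode < mean.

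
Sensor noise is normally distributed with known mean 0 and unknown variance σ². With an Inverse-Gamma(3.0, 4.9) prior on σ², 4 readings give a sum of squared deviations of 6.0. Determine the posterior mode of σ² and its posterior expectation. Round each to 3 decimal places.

Posterior: Inverse-Gamma(shape = 3.0+4/2 = 5.0, scale = 4.9+6.0/2 = 7.9).
Mode = β/(α+1) = 7.9/6.0 = 1.317.
Mean = β/(α−1) = 7.9/4.0 = 1.975.

σ²_MAP = 1.317, E[σ²|data] = 1.975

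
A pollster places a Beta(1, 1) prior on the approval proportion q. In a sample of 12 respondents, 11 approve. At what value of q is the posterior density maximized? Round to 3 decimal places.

Posterior: Beta(1+11, 1+1) = Beta(12, 2).
Mode = (12−1)/(12+2−2) = 11/12 = 0.917.
With a flat prior the MAP equals the MLE, 11/12.
Mean = 12/(12+2) = 12/14 = 0.857.
This is the posterior mode — the MAP estimate.

0.917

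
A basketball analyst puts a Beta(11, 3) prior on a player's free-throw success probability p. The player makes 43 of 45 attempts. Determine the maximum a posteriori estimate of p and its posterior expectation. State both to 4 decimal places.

MAP = 0.9298; posterior mean = 0.9153

Posterior: Beta(11+43, 3+2) = Beta(54, 5).
Mode = (54−1)/(54+5−2) = 53/57 = 0.9298.
Mean = 54/(54+5) = 54/59 = 0.9153.
The mean is pulled below the mode by the posterior's left skew.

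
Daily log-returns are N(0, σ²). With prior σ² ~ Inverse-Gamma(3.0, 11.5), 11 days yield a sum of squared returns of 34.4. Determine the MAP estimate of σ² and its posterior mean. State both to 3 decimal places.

Posterior: Inverse-Gamma(shape = 3.0+11/2 = 8.5, scale = 11.5+34.4/2 = 28.7).
Mode = β/(α+1) = 28.7/9.5 = 3.021.
Mean = β/(α−1) = 28.7/7.5 = 3.827.
Mean > mode: the posterior has a right tail.

MAP estimate = 3.021, posterior mean = 3.827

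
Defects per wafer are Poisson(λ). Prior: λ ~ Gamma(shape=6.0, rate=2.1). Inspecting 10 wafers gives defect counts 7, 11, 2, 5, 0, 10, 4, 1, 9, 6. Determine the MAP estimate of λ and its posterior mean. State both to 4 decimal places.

Σ counts = 55. Posterior: Gamma(shape = 6.0+55 = 61.0, rate = 2.1+10 = 12.1).
Mode = (α−1)/β = 60.0/12.1 = 4.9587.
Mean = α/β = 61.0/12.1 = 5.0413.

MAP: 4.9587. Posterior mean: 5.0413.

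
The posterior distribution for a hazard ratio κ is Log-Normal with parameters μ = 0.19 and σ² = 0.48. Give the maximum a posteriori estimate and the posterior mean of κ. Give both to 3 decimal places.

Mode = exp(μ − σ²) = exp(-0.29) = 0.748.
Mean = exp(μ + σ²/2) = exp(0.430) = 1.537.
The mean is pulled above the mode by the posterior's right skew.

MAP = 0.748; posterior mean = 1.537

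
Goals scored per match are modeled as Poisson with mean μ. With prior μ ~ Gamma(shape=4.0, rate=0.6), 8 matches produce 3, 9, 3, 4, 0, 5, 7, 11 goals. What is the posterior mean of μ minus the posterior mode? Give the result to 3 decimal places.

Σ counts = 42. Posterior: Gamma(shape = 4.0+42 = 46.0, rate = 0.6+8 = 8.6).
Mode = (α−1)/β = 45.0/8.6 = 5.233.
Mean = α/β = 46.0/8.6 = 5.349.
Difference = 5.349 − 5.233 = 0.116.

0.116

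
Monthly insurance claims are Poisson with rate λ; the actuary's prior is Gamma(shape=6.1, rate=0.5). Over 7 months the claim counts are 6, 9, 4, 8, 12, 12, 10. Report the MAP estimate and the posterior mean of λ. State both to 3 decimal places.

λ_MAP = 8.813, E[λ|data] = 8.947

Σ counts = 61. Posterior: Gamma(shape = 6.1+61 = 67.1, rate = 0.5+7 = 7.5).
Mode = (α−1)/β = 66.1/7.5 = 8.813.
Mean = α/β = 67.1/7.5 = 8.947.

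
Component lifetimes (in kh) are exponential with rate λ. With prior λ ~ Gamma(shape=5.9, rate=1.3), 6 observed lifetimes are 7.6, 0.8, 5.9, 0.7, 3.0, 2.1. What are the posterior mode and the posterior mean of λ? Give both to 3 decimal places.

MAP = 0.509, posterior mean = 0.556

Σ times = 20.1. Posterior: Gamma(shape = 5.9+6 = 11.9, rate = 1.3+20.1 = 21.4).
Mode = (α−1)/β = 10.9/21.4 = 0.509.
Mean = α/β = 11.9/21.4 = 0.556.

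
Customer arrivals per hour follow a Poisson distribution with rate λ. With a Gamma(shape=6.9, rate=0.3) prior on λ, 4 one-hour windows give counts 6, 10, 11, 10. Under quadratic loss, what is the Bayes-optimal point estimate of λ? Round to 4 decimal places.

10.2093

Σ counts = 37. Posterior: Gamma(shape = 6.9+37 = 43.9, rate = 0.3+4 = 4.3).
Mode = (α−1)/β = 42.9/4.3 = 9.9767.
Mean = α/β = 43.9/4.3 = 10.2093.
Quadratic loss ⇒ the optimal estimator is the posterior mean.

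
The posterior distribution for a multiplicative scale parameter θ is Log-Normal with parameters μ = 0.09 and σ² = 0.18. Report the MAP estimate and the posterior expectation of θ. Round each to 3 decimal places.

Mode = exp(μ − σ²) = exp(-0.09) = 0.914.
Mean = exp(μ + σ²/2) = exp(0.180) = 1.197.
The posterior is right-skewed, so the mean exceeds the mode.

MAP estimate = 0.914, posterior expectation = 1.197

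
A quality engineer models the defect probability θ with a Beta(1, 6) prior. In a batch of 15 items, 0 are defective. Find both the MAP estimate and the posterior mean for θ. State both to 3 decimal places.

MAP = 0.000; posterior mean = 0.045

Posterior: Beta(1+0, 6+15) = Beta(1, 21).
Since α = 1 ≤ 1 and β > 1, the Beta density is monotone decreasing on [0,1]; the mode is at 0.
Mean = 1/(1+21) = 0.045.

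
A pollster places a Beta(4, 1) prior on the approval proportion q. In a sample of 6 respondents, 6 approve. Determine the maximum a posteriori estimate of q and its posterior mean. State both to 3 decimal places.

Posterior: Beta(4+6, 1+0) = Beta(10, 1).
Since β = 1 ≤ 1 and α > 1, the Beta density is monotone increasing on [0,1]; the mode is at 1.
Mean = 10/(10+1) = 0.909.

q_MAP = 1.000, E[q|data] = 0.909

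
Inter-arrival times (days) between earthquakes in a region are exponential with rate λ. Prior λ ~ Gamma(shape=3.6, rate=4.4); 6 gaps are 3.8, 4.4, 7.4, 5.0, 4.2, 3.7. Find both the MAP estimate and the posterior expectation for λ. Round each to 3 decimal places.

λ_MAP = 0.261, E[λ|data] = 0.292

Σ times = 28.5. Posterior: Gamma(shape = 3.6+6 = 9.6, rate = 4.4+28.5 = 32.9).
Mode = (α−1)/β = 8.6/32.9 = 0.261.
Mean = α/β = 9.6/32.9 = 0.292.
Mean > mode: the posterior has a right tail.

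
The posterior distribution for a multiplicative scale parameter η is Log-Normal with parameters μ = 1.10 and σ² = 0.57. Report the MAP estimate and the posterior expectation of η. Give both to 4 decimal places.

Mode = exp(μ − σ²) = exp(0.53) = 1.6989.
Mean = exp(μ + σ²/2) = exp(1.385) = 3.9948.

MAP = 1.6989, posterior mean = 3.9948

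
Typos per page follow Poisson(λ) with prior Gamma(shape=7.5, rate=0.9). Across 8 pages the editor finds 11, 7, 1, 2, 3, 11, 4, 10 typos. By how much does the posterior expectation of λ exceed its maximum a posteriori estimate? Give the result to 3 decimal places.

0.112

Σ counts = 49. Posterior: Gamma(shape = 7.5+49 = 56.5, rate = 0.9+8 = 8.9).
Mode = (α−1)/β = 55.5/8.9 = 6.236.
Mean = α/β = 56.5/8.9 = 6.348.
Difference = 6.348 − 6.236 = 0.112.
The mean is pulled above the mode by the posterior's right skew.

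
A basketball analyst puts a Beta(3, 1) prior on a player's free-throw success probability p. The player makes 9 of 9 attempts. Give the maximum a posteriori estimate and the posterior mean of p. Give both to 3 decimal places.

Posterior: Beta(3+9, 1+0) = Beta(12, 1).
Since β = 1 ≤ 1 and α > 1, the Beta density is monotone increasing on [0,1]; the mode is at 1.
Mean = 12/(12+1) = 0.923.
The posterior is left-skewed, so the mode exceeds the mean.

p_MAP = 1.000, E[p|data] = 0.923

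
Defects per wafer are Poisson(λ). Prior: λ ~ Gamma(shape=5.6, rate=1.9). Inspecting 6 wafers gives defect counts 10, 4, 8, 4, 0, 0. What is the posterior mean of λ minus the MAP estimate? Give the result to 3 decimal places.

Σ counts = 26. Posterior: Gamma(shape = 5.6+26 = 31.6, rate = 1.9+6 = 7.9).
Mode = (α−1)/β = 30.6/7.9 = 3.873.
Mean = α/β = 31.6/7.9 = 4.000.
Difference = 4.000 − 3.873 = 0.127.

0.127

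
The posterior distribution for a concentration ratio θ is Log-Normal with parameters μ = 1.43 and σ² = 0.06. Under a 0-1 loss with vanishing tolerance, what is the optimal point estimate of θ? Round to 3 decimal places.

3.935

Mode = exp(μ − σ²) = exp(1.37) = 3.935.
Mean = exp(μ + σ²/2) = exp(1.460) = 4.306.
This is the posterior mode — the MAP estimate.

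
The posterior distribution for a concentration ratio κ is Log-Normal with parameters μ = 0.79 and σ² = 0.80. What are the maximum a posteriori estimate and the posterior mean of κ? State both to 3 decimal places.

Mode = exp(μ − σ²) = exp(-0.01) = 0.990.
Mean = exp(μ + σ²/2) = exp(1.190) = 3.287.

MAP = 0.990; posterior mean = 3.287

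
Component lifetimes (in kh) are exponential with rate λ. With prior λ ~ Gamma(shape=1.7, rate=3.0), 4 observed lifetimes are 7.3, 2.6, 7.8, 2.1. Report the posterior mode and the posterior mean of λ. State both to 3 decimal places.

Σ times = 19.8. Posterior: Gamma(shape = 1.7+4 = 5.7, rate = 3.0+19.8 = 22.8).
Mode = (α−1)/β = 4.7/22.8 = 0.206.
Mean = α/β = 5.7/22.8 = 0.250.
Right-skewed posterior ⇒ mode < mean.

λ_MAP = 0.206, E[λ|data] = 0.250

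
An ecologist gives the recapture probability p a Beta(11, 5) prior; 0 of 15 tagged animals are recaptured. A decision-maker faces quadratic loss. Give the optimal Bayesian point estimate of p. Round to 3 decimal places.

Posterior: Beta(11+0, 5+15) = Beta(11, 20).
Mode = (11−1)/(11+20−2) = 10/29 = 0.345.
Mean = 11/(11+20) = 11/31 = 0.355.
Quadratic loss ⇒ the optimal estimator is the posterior mean.

0.355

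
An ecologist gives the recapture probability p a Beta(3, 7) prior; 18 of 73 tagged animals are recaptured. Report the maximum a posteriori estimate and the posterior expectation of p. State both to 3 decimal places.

MAP = 0.247; posterior mean = 0.253

Posterior: Beta(3+18, 7+55) = Beta(21, 62).
Mode = (21−1)/(21+62−2) = 20/81 = 0.247.
Mean = 21/(21+62) = 21/83 = 0.253.
Mean > mode: the posterior has a right tail.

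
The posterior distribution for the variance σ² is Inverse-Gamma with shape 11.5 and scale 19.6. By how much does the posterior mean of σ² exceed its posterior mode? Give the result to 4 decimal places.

0.2987

Mode = β/(α+1) = 19.6/12.5 = 1.5680.
Mean = β/(α−1) = 19.6/10.5 = 1.8667.
Difference = 1.8667 − 1.5680 = 0.2987.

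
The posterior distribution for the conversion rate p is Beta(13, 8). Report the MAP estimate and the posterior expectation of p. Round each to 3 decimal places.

Mode = (13−1)/(13+8−2) = 12/19 = 0.632.
Mean = 13/(13+8) = 13/21 = 0.619.

MAP = 0.632; posterior mean = 0.619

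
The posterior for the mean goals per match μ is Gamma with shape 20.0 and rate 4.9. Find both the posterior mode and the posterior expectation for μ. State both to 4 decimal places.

μ_MAP = 3.8776, E[μ|data] = 4.0816

Mode = (α−1)/β = 19.0/4.9 = 3.8776.
Mean = α/β = 20.0/4.9 = 4.0816.
Mean > mode: the posterior has a right tail.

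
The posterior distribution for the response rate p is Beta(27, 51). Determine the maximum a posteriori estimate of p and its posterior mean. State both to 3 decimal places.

MAP = 0.342, posterior mean = 0.346

Mode = (27−1)/(27+51−2) = 26/76 = 0.342.
Mean = 27/(27+51) = 27/78 = 0.346.
Mean > mode: the posterior has a right tail.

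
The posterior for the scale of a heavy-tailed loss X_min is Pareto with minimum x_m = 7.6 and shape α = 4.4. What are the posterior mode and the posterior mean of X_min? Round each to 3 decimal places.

posterior mode = 7.600, posterior mean = 9.835

The Pareto density is strictly decreasing on [x_m, ∞), so the mode is x_m = 7.600.
Mean = α·x_m/(α−1) = 4.4·7.6/3.4 = 9.835.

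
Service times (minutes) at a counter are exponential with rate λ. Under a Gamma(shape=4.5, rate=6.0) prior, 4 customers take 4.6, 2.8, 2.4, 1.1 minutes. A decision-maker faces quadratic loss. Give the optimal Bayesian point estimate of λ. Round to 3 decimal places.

0.503

Σ times = 10.9. Posterior: Gamma(shape = 4.5+4 = 8.5, rate = 6.0+10.9 = 16.9).
Mode = (α−1)/β = 7.5/16.9 = 0.444.
Mean = α/β = 8.5/16.9 = 0.503.
Quadratic loss ⇒ the optimal estimator is the posterior mean.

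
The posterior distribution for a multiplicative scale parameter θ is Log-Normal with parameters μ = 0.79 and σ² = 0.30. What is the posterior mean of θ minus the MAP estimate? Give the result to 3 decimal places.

Mode = exp(μ − σ²) = exp(0.49) = 1.632.
Mean = exp(μ + σ²/2) = exp(0.940) = 2.560.
Difference = 2.560 − 1.632 = 0.928.

0.928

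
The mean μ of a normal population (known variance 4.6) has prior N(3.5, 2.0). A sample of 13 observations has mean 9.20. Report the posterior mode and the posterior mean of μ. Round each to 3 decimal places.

MAP = 8.343; posterior mean = 8.343

Posterior for μ is Normal. Precision-weighted mean: (1/2.0·3.5 + 13/4.6·9.20) / (1/2.0 + 13/4.6) = 8.343.
A Normal posterior is symmetric, so mode = mean.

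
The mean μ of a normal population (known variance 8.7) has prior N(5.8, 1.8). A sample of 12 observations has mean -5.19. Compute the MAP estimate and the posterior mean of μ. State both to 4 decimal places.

Posterior for μ is Normal. Precision-weighted mean: (1/1.8·5.8 + 12/8.7·-5.19) / (1/1.8 + 12/8.7) = -2.0345.
A Normal posterior is symmetric, so mode = mean.

MAP = -2.0345; posterior mean = -2.0345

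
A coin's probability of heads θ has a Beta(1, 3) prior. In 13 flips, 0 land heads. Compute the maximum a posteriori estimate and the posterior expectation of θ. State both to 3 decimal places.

θ_MAP = 0.000, E[θ|data] = 0.059

Posterior: Beta(1+0, 3+13) = Beta(1, 16).
Since α = 1 ≤ 1 and β > 1, the Beta density is monotone decreasing on [0,1]; the mode is at 0.
Mean = 1/(1+16) = 0.059.
The posterior is right-skewed, so the mean exceeds the mode.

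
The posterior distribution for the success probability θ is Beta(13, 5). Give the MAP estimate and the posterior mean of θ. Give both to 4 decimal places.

MAP estimate = 0.7500, posterior mean = 0.7222

Mode = (13−1)/(13+5−2) = 12/16 = 0.7500.
Mean = 13/(13+5) = 13/18 = 0.7222.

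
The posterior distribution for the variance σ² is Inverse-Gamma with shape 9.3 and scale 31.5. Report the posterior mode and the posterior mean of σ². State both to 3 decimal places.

Mode = β/(α+1) = 31.5/10.3 = 3.058.
Mean = β/(α−1) = 31.5/8.3 = 3.795.

MAP = 3.058, posterior mean = 3.795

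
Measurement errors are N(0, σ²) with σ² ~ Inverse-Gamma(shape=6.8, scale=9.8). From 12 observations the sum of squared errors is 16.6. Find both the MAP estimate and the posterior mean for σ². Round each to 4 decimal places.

MAP: 1.3116. Posterior mean: 1.5339.

Posterior: Inverse-Gamma(shape = 6.8+12/2 = 12.8, scale = 9.8+16.6/2 = 18.1).
Mode = β/(α+1) = 18.1/13.8 = 1.3116.
Mean = β/(α−1) = 18.1/11.8 = 1.5339.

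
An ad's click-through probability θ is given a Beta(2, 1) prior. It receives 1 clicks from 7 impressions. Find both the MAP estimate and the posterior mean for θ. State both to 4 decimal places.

Posterior: Beta(2+1, 1+6) = Beta(3, 7).
Mode = (3−1)/(3+7−2) = 2/8 = 0.2500.
Mean = 3/(3+7) = 3/10 = 0.3000.

MAP: 0.2500. Posterior mean: 0.3000.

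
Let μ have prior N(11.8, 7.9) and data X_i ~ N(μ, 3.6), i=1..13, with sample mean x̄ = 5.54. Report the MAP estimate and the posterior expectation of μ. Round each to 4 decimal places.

Posterior for μ is Normal. Precision-weighted mean: (1/7.9·11.8 + 13/3.6·5.54) / (1/7.9 + 13/3.6) = 5.7520.
A Normal posterior is symmetric, so mode = mean.

MAP = 5.7520, posterior mean = 5.7520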